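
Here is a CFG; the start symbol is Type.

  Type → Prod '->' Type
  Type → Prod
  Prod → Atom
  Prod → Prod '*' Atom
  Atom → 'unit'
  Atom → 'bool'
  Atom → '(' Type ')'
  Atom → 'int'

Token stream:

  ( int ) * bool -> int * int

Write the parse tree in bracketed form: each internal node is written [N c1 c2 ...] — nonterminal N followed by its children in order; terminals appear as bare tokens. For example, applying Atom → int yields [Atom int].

Type
Prod -> Type
Prod * Atom -> Type
Atom * Atom -> Type
( Type ) * Atom -> Type
( Prod ) * Atom -> Type
( Atom ) * Atom -> Type
( int ) * Atom -> Type
( int ) * bool -> Type
( int ) * bool -> Prod
( int ) * bool -> Prod * Atom
( int ) * bool -> Atom * Atom
( int ) * bool -> int * Atom
( int ) * bool -> int * int

[Type [Prod [Prod [Atom ( [Type [Prod [Atom int]]] )]] * [Atom bool]] -> [Type [Prod [Prod [Atom int]] * [Atom int]]]]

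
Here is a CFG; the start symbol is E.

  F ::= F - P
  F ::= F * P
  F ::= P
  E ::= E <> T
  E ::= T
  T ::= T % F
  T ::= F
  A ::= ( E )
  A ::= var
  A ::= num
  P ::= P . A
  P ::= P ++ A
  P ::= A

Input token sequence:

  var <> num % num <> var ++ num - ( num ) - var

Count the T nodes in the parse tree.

[E [E [E [T [F [P [A var]]]]] <> [T [T [F [P [A num]]]] % [F [P [A num]]]]] <> [T [F [F [F [P [P [A var]] ++ [A num]]] - [P [A ( [E [T [F [P [A num]]]]] )]]] - [P [A var]]]]]

5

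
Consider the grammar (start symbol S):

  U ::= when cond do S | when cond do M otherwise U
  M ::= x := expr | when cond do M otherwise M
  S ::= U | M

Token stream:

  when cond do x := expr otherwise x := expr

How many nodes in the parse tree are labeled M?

3

[S [M when cond do [M x := expr] otherwise [M x := expr]]]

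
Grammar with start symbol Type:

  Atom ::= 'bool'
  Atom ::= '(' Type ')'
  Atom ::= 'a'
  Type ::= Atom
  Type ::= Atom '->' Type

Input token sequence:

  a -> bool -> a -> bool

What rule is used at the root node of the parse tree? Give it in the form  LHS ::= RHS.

Type ::= Atom '->' Type

[Type [Atom a] -> [Type [Atom bool] -> [Type [Atom a] -> [Type [Atom bool]]]]]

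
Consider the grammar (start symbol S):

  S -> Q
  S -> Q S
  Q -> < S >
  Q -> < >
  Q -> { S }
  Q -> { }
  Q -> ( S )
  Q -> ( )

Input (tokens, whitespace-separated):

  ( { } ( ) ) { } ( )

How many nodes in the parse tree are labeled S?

5

[S [Q ( [S [Q { }] [S [Q ( )]]] )] [S [Q { }] [S [Q ( )]]]]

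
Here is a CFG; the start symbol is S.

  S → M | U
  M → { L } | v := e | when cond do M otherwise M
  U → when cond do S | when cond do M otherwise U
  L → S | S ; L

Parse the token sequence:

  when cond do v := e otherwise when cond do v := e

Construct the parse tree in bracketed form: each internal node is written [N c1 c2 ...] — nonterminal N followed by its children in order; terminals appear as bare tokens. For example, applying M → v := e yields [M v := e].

S
U
when cond do M otherwise U
when cond do v := e otherwise U
when cond do v := e otherwise when cond do S
when cond do v := e otherwise when cond do M
when cond do v := e otherwise when cond do v := e

[S [U when cond do [M v := e] otherwise [U when cond do [S [M v := e]]]]]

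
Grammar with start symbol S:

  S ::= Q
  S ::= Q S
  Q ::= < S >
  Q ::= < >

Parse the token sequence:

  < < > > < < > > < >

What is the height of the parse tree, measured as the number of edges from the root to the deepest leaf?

5

[S [Q < [S [Q < >]] >] [S [Q < [S [Q < >]] >] [S [Q < >]]]]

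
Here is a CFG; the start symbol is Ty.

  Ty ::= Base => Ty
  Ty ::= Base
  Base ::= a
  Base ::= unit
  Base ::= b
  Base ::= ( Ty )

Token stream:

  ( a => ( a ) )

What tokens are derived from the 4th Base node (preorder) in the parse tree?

[Ty [Base ( [Ty [Base a] => [Ty [Base ( [Ty [Base a]] )]]] )]]

a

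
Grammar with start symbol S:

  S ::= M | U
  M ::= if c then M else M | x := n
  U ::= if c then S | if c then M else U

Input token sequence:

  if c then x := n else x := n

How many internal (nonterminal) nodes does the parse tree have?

[S [M if c then [M x := n] else [M x := n]]]

4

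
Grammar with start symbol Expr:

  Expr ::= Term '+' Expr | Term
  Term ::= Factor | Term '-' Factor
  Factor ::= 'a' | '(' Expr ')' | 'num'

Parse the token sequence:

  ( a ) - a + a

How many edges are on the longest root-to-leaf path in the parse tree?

7

[Expr [Term [Term [Factor ( [Expr [Term [Factor a]]] )]] - [Factor a]] + [Expr [Term [Factor a]]]]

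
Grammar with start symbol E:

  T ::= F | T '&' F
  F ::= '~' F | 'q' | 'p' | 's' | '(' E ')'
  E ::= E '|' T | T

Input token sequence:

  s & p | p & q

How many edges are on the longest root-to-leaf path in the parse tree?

5

[E [E [T [T [F s]] & [F p]]] | [T [T [F p]] & [F q]]]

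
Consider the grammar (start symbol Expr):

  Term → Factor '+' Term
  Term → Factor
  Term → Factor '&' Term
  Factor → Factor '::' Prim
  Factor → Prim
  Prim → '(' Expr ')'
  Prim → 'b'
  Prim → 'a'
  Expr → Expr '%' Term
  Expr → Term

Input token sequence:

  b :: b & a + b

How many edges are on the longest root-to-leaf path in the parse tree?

6

[Expr [Term [Factor [Factor [Prim b]] :: [Prim b]] & [Term [Factor [Prim a]] + [Term [Factor [Prim b]]]]]]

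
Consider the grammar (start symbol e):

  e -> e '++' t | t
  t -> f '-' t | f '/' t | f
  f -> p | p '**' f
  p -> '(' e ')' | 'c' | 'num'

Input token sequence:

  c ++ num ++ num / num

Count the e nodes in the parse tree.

[e [e [e [t [f [p c]]]] ++ [t [f [p num]]]] ++ [t [f [p num]] / [t [f [p num]]]]]

3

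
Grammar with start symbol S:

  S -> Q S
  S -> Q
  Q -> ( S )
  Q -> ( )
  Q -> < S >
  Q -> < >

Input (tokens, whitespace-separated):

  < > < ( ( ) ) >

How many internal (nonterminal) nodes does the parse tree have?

[S [Q < >] [S [Q < [S [Q ( [S [Q ( )]] )]] >]]]

8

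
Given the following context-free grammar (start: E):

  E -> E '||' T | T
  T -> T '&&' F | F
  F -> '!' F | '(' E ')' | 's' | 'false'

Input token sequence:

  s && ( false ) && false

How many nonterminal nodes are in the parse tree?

10

[E [T [T [T [F s]] && [F ( [E [T [F false]]] )]] && [F false]]]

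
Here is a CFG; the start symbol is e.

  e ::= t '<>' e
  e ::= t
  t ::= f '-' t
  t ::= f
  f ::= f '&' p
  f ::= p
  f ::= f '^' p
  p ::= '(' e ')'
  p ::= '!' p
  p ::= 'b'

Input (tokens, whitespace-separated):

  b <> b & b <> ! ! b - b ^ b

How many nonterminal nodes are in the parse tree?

[e [t [f [p b]]] <> [e [t [f [f [p b]] & [p b]]] <> [e [t [f [p ! [p ! [p b]]]] - [t [f [f [p b]] ^ [p b]]]]]]]

21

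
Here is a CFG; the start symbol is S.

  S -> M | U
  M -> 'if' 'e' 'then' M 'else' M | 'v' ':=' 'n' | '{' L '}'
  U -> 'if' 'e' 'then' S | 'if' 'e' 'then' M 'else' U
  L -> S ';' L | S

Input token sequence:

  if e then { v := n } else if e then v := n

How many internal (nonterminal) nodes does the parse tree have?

9

[S [U if e then [M { [L [S [M v := n]]] }] else [U if e then [S [M v := n]]]]]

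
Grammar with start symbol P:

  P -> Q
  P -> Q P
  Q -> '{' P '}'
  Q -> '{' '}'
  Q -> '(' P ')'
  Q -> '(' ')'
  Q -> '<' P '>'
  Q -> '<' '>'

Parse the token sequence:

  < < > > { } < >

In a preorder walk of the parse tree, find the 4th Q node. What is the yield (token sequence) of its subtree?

< >

[P [Q < [P [Q < >]] >] [P [Q { }] [P [Q < >]]]]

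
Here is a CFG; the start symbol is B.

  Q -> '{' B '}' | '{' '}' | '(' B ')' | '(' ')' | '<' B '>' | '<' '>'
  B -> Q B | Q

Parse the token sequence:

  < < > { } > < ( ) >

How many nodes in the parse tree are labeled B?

[B [Q < [B [Q < >] [B [Q { }]]] >] [B [Q < [B [Q ( )]] >]]]

5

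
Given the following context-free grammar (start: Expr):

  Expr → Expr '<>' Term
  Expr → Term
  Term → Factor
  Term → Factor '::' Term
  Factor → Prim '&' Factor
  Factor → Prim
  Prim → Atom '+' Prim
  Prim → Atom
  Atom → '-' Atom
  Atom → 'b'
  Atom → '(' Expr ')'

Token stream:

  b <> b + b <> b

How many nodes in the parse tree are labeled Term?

3

[Expr [Expr [Expr [Term [Factor [Prim [Atom b]]]]] <> [Term [Factor [Prim [Atom b] + [Prim [Atom b]]]]]] <> [Term [Factor [Prim [Atom b]]]]]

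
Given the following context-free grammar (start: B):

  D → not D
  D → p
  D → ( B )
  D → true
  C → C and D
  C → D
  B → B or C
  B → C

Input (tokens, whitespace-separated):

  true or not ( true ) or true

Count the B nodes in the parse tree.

[B [B [B [C [D true]]] or [C [D not [D ( [B [C [D true]]] )]]]] or [C [D true]]]

4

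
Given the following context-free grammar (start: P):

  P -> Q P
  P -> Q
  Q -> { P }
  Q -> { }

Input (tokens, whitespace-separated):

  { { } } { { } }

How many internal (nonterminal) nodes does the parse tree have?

8

[P [Q { [P [Q { }]] }] [P [Q { [P [Q { }]] }]]]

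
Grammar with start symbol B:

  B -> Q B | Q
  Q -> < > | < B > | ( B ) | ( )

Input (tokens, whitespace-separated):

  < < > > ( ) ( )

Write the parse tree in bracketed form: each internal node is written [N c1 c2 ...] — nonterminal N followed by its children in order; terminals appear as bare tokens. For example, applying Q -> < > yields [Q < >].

B
Q B
< B > B
< Q > B
< < > > B
< < > > Q B
< < > > ( ) B
< < > > ( ) Q
< < > > ( ) ( )

[B [Q < [B [Q < >]] >] [B [Q ( )] [B [Q ( )]]]]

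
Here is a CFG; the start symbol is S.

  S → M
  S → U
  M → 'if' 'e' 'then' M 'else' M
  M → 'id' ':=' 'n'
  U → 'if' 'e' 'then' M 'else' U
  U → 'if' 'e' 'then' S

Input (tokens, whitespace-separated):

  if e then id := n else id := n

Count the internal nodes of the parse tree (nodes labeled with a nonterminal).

4

[S [M if e then [M id := n] else [M id := n]]]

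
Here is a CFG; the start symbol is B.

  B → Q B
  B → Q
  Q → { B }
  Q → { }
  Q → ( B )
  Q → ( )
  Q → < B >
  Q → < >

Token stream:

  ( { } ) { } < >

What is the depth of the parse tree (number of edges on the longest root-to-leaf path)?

[B [Q ( [B [Q { }]] )] [B [Q { }] [B [Q < >]]]]

4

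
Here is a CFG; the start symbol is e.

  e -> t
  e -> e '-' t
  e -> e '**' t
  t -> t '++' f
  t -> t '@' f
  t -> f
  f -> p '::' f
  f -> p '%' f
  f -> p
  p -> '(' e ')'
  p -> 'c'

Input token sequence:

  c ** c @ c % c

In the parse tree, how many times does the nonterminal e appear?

[e [e [t [f [p c]]]] ** [t [t [f [p c]]] @ [f [p c] % [f [p c]]]]]

2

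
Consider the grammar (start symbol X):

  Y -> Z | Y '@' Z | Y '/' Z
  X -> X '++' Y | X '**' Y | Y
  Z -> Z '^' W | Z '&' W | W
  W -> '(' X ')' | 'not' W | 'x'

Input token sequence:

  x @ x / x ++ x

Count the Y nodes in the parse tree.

4

[X [X [Y [Y [Y [Z [W x]]] @ [Z [W x]]] / [Z [W x]]]] ++ [Y [Z [W x]]]]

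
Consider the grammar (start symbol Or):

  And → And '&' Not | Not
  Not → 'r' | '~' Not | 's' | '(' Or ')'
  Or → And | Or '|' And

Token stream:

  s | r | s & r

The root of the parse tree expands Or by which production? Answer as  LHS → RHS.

Or → Or '|' And

[Or [Or [Or [And [Not s]]] | [And [Not r]]] | [And [And [Not s]] & [Not r]]]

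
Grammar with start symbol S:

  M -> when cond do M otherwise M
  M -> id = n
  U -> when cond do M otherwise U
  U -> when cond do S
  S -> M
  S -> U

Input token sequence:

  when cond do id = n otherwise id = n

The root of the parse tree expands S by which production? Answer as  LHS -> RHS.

S -> M

[S [M when cond do [M id = n] otherwise [M id = n]]]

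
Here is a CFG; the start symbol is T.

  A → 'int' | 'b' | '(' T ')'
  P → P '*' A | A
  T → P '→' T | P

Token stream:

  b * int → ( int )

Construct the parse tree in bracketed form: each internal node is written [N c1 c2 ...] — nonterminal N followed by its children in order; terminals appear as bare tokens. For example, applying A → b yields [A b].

[T [P [P [A b]] * [A int]] → [T [P [A ( [T [P [A int]]] )]]]]

T
P → T
P * A → T
A * A → T
b * A → T
b * int → T
b * int → P
b * int → A
b * int → ( T )
b * int → ( P )
b * int → ( A )
b * int → ( int )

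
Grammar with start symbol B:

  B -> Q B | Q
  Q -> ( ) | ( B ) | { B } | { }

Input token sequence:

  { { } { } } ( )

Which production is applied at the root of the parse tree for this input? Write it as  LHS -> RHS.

B -> Q B

[B [Q { [B [Q { }] [B [Q { }]]] }] [B [Q ( )]]]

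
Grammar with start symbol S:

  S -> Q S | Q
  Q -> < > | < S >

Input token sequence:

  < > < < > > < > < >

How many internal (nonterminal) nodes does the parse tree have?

[S [Q < >] [S [Q < [S [Q < >]] >] [S [Q < >] [S [Q < >]]]]]

10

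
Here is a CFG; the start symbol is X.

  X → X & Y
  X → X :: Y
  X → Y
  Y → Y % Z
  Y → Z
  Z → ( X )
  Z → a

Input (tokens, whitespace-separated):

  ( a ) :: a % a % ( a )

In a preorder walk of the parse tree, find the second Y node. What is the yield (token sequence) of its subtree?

[X [X [Y [Z ( [X [Y [Z a]]] )]]] :: [Y [Y [Y [Z a]] % [Z a]] % [Z ( [X [Y [Z a]]] )]]]

a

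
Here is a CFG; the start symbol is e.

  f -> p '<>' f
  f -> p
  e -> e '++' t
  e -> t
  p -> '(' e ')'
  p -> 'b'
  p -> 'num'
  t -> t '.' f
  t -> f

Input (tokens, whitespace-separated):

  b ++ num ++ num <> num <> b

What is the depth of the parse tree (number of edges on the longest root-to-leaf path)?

[e [e [e [t [f [p b]]]] ++ [t [f [p num]]]] ++ [t [f [p num] <> [f [p num] <> [f [p b]]]]]]

6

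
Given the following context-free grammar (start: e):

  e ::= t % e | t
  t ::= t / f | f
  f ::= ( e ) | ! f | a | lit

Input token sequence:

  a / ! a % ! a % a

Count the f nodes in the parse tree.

6

[e [t [t [f a]] / [f ! [f a]]] % [e [t [f ! [f a]]] % [e [t [f a]]]]]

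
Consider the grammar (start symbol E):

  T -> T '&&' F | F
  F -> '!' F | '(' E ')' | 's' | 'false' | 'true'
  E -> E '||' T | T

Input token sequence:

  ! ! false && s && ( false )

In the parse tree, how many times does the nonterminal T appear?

[E [T [T [T [F ! [F ! [F false]]]] && [F s]] && [F ( [E [T [F false]]] )]]]

4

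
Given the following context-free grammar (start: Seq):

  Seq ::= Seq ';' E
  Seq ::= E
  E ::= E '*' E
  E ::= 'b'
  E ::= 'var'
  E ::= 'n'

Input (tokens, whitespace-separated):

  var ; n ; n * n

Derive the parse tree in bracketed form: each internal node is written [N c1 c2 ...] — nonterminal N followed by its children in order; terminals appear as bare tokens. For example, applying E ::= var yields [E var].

[Seq [Seq [Seq [E var]] ; [E n]] ; [E [E n] * [E n]]]

Seq
Seq ; E
Seq ; E ; E
E ; E ; E
var ; E ; E
var ; n ; E
var ; n ; E * E
var ; n ; n * E
var ; n ; n * n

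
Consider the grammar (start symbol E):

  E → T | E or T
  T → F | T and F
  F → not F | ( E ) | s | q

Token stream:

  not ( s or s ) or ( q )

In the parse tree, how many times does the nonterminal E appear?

[E [E [T [F not [F ( [E [E [T [F s]]] or [T [F s]]] )]]]] or [T [F ( [E [T [F q]]] )]]]

5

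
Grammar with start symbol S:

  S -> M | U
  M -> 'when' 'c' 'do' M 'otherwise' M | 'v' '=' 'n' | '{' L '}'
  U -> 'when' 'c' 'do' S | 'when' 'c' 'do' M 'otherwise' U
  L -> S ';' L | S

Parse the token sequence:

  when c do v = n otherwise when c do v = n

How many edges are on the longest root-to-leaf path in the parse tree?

[S [U when c do [M v = n] otherwise [U when c do [S [M v = n]]]]]

5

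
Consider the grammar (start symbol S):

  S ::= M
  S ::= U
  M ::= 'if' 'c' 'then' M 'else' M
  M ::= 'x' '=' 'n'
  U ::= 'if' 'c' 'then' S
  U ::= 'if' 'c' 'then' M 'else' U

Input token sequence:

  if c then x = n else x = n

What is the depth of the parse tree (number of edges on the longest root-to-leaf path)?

[S [M if c then [M x = n] else [M x = n]]]

3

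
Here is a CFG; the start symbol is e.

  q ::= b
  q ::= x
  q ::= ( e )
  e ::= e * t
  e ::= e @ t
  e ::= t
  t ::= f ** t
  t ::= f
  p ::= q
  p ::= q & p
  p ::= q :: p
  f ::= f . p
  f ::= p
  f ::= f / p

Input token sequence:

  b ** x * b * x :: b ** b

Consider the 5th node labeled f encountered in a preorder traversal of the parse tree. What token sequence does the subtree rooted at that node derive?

[e [e [e [t [f [p [q b]]] ** [t [f [p [q x]]]]]] * [t [f [p [q b]]]]] * [t [f [p [q x] :: [p [q b]]]] ** [t [f [p [q b]]]]]]

b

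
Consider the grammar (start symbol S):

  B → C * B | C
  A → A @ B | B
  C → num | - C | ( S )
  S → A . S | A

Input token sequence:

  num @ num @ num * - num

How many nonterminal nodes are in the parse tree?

[S [A [A [A [B [C num]]] @ [B [C num]]] @ [B [C num] * [B [C - [C num]]]]]]

13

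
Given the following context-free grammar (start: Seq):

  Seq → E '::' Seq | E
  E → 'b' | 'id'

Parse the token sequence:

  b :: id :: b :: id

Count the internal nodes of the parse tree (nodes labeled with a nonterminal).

8

[Seq [E b] :: [Seq [E id] :: [Seq [E b] :: [Seq [E id]]]]]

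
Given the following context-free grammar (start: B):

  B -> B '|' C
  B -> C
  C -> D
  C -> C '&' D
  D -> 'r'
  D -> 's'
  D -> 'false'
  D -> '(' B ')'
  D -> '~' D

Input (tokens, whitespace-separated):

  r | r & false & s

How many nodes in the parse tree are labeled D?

4

[B [B [C [D r]]] | [C [C [C [D r]] & [D false]] & [D s]]]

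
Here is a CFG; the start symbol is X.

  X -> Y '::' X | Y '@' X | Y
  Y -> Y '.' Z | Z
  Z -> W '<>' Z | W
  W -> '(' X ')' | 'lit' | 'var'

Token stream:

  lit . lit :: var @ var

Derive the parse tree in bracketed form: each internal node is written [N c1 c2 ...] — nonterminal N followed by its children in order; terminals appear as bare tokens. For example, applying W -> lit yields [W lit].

[X [Y [Y [Z [W lit]]] . [Z [W lit]]] :: [X [Y [Z [W var]]] @ [X [Y [Z [W var]]]]]]

X
Y :: X
Y . Z :: X
Z . Z :: X
W . Z :: X
lit . Z :: X
lit . W :: X
lit . lit :: X
lit . lit :: Y @ X
lit . lit :: Z @ X
lit . lit :: W @ X
lit . lit :: var @ X
lit . lit :: var @ Y
lit . lit :: var @ Z
lit . lit :: var @ W
lit . lit :: var @ var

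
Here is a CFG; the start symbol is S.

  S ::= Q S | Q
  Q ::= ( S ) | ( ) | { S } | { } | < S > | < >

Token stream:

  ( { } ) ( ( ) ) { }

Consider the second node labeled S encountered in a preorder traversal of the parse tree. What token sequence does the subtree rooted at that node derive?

[S [Q ( [S [Q { }]] )] [S [Q ( [S [Q ( )]] )] [S [Q { }]]]]

{ }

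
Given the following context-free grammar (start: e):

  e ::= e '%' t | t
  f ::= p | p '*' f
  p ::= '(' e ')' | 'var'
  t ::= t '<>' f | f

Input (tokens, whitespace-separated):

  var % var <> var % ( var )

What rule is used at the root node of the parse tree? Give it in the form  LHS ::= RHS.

e ::= e '%' t

[e [e [e [t [f [p var]]]] % [t [t [f [p var]]] <> [f [p var]]]] % [t [f [p ( [e [t [f [p var]]]] )]]]]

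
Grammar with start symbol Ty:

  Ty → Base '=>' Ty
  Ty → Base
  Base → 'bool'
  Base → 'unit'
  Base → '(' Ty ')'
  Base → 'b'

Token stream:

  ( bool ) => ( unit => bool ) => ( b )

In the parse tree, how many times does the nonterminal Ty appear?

[Ty [Base ( [Ty [Base bool]] )] => [Ty [Base ( [Ty [Base unit] => [Ty [Base bool]]] )] => [Ty [Base ( [Ty [Base b]] )]]]]

7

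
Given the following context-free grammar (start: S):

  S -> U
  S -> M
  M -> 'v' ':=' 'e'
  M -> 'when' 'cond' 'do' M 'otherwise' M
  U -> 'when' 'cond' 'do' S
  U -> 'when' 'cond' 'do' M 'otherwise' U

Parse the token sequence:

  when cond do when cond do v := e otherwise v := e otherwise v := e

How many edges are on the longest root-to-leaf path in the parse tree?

4

[S [M when cond do [M when cond do [M v := e] otherwise [M v := e]] otherwise [M v := e]]]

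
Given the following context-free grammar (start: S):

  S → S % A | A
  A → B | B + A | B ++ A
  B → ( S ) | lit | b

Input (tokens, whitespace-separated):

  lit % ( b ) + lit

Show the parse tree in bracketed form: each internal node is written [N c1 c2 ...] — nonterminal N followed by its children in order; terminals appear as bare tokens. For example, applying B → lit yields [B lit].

[S [S [A [B lit]]] % [A [B ( [S [A [B b]]] )] + [A [B lit]]]]

S
S % A
A % A
B % A
lit % A
lit % B + A
lit % ( S ) + A
lit % ( A ) + A
lit % ( B ) + A
lit % ( b ) + A
lit % ( b ) + B
lit % ( b ) + lit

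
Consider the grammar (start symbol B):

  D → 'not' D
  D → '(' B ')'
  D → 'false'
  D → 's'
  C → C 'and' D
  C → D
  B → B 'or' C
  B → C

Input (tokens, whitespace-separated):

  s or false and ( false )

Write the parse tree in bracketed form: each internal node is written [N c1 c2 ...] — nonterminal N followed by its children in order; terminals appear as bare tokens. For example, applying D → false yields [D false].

B
B or C
C or C
D or C
s or C
s or C and D
s or D and D
s or false and D
s or false and ( B )
s or false and ( C )
s or false and ( D )
s or false and ( false )

[B [B [C [D s]]] or [C [C [D false]] and [D ( [B [C [D false]]] )]]]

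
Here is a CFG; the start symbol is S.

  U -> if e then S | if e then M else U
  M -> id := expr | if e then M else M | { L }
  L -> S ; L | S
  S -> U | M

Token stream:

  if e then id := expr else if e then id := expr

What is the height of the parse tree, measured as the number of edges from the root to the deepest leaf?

[S [U if e then [M id := expr] else [U if e then [S [M id := expr]]]]]

5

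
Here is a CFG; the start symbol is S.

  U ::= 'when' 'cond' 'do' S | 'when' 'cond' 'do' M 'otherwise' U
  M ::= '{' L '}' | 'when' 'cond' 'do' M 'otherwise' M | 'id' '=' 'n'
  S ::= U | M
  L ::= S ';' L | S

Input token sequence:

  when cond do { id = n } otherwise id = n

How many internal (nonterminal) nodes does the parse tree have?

[S [M when cond do [M { [L [S [M id = n]]] }] otherwise [M id = n]]]

7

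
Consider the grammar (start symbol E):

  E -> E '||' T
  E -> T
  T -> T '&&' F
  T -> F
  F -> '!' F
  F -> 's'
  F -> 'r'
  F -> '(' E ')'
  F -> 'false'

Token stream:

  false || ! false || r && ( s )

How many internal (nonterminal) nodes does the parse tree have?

[E [E [E [T [F false]]] || [T [F ! [F false]]]] || [T [T [F r]] && [F ( [E [T [F s]]] )]]]

15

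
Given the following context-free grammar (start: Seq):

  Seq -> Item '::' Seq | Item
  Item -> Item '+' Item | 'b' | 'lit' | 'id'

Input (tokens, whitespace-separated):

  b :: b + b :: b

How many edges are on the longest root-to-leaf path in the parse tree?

[Seq [Item b] :: [Seq [Item [Item b] + [Item b]] :: [Seq [Item b]]]]

4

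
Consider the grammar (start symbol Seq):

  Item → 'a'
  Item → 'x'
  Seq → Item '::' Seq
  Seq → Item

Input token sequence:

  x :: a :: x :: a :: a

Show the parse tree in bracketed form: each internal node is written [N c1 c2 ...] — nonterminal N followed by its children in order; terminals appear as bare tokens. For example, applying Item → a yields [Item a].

[Seq [Item x] :: [Seq [Item a] :: [Seq [Item x] :: [Seq [Item a] :: [Seq [Item a]]]]]]

Seq
Item :: Seq
x :: Seq
x :: Item :: Seq
x :: a :: Seq
x :: a :: Item :: Seq
x :: a :: x :: Seq
x :: a :: x :: Item :: Seq
x :: a :: x :: a :: Seq
x :: a :: x :: a :: Item
x :: a :: x :: a :: a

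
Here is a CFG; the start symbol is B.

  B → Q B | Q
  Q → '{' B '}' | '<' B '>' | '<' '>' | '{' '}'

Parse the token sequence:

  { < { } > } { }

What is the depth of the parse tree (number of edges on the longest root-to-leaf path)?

[B [Q { [B [Q < [B [Q { }]] >]] }] [B [Q { }]]]

6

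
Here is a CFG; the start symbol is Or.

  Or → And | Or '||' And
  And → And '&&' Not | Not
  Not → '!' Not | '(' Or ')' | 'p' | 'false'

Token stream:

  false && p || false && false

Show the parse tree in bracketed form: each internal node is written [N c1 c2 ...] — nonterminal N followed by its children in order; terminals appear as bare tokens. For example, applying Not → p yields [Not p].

[Or [Or [And [And [Not false]] && [Not p]]] || [And [And [Not false]] && [Not false]]]

Or
Or || And
And || And
And && Not || And
Not && Not || And
false && Not || And
false && p || And
false && p || And && Not
false && p || Not && Not
false && p || false && Not
false && p || false && false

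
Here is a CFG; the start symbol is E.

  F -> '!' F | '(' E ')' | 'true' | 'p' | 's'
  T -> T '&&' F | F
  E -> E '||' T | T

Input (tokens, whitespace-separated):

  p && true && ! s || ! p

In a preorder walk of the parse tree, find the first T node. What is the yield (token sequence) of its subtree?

p && true && ! s

[E [E [T [T [T [F p]] && [F true]] && [F ! [F s]]]] || [T [F ! [F p]]]]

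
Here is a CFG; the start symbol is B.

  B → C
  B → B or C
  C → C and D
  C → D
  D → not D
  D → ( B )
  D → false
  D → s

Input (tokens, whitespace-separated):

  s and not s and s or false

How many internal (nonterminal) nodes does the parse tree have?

[B [B [C [C [C [D s]] and [D not [D s]]] and [D s]]] or [C [D false]]]

11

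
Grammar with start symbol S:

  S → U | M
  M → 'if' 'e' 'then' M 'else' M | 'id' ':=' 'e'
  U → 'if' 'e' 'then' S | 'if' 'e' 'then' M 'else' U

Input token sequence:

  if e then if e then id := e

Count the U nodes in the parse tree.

[S [U if e then [S [U if e then [S [M id := e]]]]]]

2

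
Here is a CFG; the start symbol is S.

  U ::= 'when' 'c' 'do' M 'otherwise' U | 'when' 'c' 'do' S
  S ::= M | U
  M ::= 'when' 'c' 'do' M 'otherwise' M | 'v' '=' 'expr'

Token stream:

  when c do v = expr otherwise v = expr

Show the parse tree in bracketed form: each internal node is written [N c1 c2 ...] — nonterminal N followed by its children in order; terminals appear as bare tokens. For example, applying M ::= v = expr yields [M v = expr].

[S [M when c do [M v = expr] otherwise [M v = expr]]]

S
M
when c do M otherwise M
when c do v = expr otherwise M
when c do v = expr otherwise v = expr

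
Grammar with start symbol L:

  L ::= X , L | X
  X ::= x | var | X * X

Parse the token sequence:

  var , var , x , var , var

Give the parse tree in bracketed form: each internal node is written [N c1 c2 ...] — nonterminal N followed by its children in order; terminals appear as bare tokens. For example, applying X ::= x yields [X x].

[L [X var] , [L [X var] , [L [X x] , [L [X var] , [L [X var]]]]]]

L
X , L
var , L
var , X , L
var , var , L
var , var , X , L
var , var , x , L
var , var , x , X , L
var , var , x , var , L
var , var , x , var , X
var , var , x , var , var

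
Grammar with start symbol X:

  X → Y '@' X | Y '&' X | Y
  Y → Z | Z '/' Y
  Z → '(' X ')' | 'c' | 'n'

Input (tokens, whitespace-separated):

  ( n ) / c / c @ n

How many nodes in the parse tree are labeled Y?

5

[X [Y [Z ( [X [Y [Z n]]] )] / [Y [Z c] / [Y [Z c]]]] @ [X [Y [Z n]]]]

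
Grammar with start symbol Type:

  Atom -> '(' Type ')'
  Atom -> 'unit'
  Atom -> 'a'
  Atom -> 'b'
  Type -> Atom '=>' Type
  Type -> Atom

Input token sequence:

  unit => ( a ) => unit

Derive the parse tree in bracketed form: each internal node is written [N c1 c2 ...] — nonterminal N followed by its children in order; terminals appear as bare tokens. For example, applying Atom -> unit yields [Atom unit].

[Type [Atom unit] => [Type [Atom ( [Type [Atom a]] )] => [Type [Atom unit]]]]

Type
Atom => Type
unit => Type
unit => Atom => Type
unit => ( Type ) => Type
unit => ( Atom ) => Type
unit => ( a ) => Type
unit => ( a ) => Atom
unit => ( a ) => unit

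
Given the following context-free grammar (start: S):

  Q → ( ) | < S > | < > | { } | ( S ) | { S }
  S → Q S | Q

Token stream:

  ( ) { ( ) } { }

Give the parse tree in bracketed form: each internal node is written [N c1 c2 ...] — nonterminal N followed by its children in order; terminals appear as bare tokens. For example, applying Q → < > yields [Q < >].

S
Q S
( ) S
( ) Q S
( ) { S } S
( ) { Q } S
( ) { ( ) } S
( ) { ( ) } Q
( ) { ( ) } { }

[S [Q ( )] [S [Q { [S [Q ( )]] }] [S [Q { }]]]]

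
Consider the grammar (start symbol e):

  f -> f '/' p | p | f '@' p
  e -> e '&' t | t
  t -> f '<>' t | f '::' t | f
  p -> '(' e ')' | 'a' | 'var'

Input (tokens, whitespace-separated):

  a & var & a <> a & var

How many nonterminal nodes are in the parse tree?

19

[e [e [e [e [t [f [p a]]]] & [t [f [p var]]]] & [t [f [p a]] <> [t [f [p a]]]]] & [t [f [p var]]]]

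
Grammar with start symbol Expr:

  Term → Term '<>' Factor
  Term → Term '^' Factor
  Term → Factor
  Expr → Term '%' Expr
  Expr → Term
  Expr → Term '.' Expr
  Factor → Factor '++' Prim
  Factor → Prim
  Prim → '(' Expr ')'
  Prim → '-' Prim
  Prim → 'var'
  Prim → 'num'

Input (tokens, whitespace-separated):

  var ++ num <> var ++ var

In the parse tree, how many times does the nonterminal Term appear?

2

[Expr [Term [Term [Factor [Factor [Prim var]] ++ [Prim num]]] <> [Factor [Factor [Prim var]] ++ [Prim var]]]]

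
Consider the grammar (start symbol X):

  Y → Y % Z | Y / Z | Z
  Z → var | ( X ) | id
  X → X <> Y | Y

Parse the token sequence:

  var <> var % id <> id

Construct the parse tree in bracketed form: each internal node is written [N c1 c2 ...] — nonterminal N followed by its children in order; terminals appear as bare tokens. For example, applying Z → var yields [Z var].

[X [X [X [Y [Z var]]] <> [Y [Y [Z var]] % [Z id]]] <> [Y [Z id]]]

X
X <> Y
X <> Y <> Y
Y <> Y <> Y
Z <> Y <> Y
var <> Y <> Y
var <> Y % Z <> Y
var <> Z % Z <> Y
var <> var % Z <> Y
var <> var % id <> Y
var <> var % id <> Z
var <> var % id <> id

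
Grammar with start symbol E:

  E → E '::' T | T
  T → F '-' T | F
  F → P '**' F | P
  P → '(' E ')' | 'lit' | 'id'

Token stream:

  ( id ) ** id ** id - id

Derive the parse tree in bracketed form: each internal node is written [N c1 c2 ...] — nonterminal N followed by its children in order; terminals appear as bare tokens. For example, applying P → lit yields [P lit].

[E [T [F [P ( [E [T [F [P id]]]] )] ** [F [P id] ** [F [P id]]]] - [T [F [P id]]]]]

E
T
F - T
P ** F - T
( E ) ** F - T
( T ) ** F - T
( F ) ** F - T
( P ) ** F - T
( id ) ** F - T
( id ) ** P ** F - T
( id ) ** id ** F - T
( id ) ** id ** P - T
( id ) ** id ** id - T
( id ) ** id ** id - F
( id ) ** id ** id - P
( id ) ** id ** id - id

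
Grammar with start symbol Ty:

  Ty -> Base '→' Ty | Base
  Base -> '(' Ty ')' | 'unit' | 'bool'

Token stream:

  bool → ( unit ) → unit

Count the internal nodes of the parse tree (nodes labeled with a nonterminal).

8

[Ty [Base bool] → [Ty [Base ( [Ty [Base unit]] )] → [Ty [Base unit]]]]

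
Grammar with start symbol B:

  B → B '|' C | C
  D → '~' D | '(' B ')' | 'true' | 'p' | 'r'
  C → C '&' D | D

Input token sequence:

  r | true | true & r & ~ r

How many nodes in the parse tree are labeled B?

3

[B [B [B [C [D r]]] | [C [D true]]] | [C [C [C [D true]] & [D r]] & [D ~ [D r]]]]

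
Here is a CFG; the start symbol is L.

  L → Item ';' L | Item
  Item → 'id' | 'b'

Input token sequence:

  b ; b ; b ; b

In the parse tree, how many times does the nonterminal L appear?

[L [Item b] ; [L [Item b] ; [L [Item b] ; [L [Item b]]]]]

4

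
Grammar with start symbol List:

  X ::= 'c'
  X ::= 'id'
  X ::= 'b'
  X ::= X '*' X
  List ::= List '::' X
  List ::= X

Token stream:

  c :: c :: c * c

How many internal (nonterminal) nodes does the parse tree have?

[List [List [List [X c]] :: [X c]] :: [X [X c] * [X c]]]

8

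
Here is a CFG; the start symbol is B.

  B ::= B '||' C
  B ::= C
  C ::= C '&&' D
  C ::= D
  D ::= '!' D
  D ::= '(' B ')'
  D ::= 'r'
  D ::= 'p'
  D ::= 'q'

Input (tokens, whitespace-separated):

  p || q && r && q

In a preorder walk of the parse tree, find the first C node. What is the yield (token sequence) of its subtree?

p

[B [B [C [D p]]] || [C [C [C [D q]] && [D r]] && [D q]]]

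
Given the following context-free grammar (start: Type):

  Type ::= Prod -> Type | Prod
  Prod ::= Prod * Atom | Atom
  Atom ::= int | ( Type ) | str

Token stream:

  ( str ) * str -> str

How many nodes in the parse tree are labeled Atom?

[Type [Prod [Prod [Atom ( [Type [Prod [Atom str]]] )]] * [Atom str]] -> [Type [Prod [Atom str]]]]

4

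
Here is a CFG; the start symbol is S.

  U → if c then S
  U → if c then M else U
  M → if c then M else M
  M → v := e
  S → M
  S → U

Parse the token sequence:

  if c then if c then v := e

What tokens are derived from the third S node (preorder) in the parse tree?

[S [U if c then [S [U if c then [S [M v := e]]]]]]

v := e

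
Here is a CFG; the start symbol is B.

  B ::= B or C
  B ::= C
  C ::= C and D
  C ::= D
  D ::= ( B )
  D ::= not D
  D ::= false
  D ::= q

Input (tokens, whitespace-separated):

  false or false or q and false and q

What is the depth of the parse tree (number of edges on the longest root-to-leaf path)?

5

[B [B [B [C [D false]]] or [C [D false]]] or [C [C [C [D q]] and [D false]] and [D q]]]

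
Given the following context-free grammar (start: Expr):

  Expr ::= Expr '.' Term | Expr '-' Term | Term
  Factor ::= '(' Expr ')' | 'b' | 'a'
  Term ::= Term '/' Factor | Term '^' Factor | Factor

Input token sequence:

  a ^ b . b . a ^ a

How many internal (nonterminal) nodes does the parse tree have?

[Expr [Expr [Expr [Term [Term [Factor a]] ^ [Factor b]]] . [Term [Factor b]]] . [Term [Term [Factor a]] ^ [Factor a]]]

13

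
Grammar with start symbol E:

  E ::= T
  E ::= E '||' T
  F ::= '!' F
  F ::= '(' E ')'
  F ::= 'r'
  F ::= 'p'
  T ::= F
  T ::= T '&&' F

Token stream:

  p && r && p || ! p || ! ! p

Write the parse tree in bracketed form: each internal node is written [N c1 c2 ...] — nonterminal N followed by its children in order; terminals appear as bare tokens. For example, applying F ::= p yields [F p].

E
E || T
E || T || T
T || T || T
T && F || T || T
T && F && F || T || T
F && F && F || T || T
p && F && F || T || T
p && r && F || T || T
p && r && p || T || T
p && r && p || F || T
p && r && p || ! F || T
p && r && p || ! p || T
p && r && p || ! p || F
p && r && p || ! p || ! F
p && r && p || ! p || ! ! F
p && r && p || ! p || ! ! p

[E [E [E [T [T [T [F p]] && [F r]] && [F p]]] || [T [F ! [F p]]]] || [T [F ! [F ! [F p]]]]]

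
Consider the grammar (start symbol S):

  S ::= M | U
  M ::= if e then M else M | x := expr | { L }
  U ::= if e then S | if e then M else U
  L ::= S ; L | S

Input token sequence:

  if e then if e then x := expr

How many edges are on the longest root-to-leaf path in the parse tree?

[S [U if e then [S [U if e then [S [M x := expr]]]]]]

6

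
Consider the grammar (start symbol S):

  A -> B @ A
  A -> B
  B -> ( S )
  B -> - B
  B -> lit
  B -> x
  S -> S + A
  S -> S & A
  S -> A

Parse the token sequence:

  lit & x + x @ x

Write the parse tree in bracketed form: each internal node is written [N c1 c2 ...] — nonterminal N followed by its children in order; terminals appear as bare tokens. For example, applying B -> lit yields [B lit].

[S [S [S [A [B lit]]] & [A [B x]]] + [A [B x] @ [A [B x]]]]

S
S + A
S & A + A
A & A + A
B & A + A
lit & A + A
lit & B + A
lit & x + A
lit & x + B @ A
lit & x + x @ A
lit & x + x @ B
lit & x + x @ x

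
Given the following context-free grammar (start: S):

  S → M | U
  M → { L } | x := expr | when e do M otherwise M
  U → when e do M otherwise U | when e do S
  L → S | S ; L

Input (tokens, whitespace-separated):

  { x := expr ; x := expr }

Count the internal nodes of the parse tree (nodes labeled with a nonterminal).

[S [M { [L [S [M x := expr]] ; [L [S [M x := expr]]]] }]]

8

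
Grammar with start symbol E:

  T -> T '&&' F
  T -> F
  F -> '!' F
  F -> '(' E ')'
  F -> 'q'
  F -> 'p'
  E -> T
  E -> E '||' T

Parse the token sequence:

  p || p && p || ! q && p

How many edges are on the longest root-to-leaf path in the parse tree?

[E [E [E [T [F p]]] || [T [T [F p]] && [F p]]] || [T [T [F ! [F q]]] && [F p]]]

5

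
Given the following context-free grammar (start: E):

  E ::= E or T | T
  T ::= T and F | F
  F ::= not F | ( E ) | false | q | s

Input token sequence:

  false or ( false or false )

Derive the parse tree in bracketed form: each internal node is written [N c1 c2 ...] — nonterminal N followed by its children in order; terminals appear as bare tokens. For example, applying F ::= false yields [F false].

[E [E [T [F false]]] or [T [F ( [E [E [T [F false]]] or [T [F false]]] )]]]

E
E or T
T or T
F or T
false or T
false or F
false or ( E )
false or ( E or T )
false or ( T or T )
false or ( F or T )
false or ( false or T )
false or ( false or F )
false or ( false or false )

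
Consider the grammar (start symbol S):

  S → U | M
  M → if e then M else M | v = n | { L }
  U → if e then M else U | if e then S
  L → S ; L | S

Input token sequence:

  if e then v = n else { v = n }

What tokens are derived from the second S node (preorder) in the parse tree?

[S [M if e then [M v = n] else [M { [L [S [M v = n]]] }]]]

v = n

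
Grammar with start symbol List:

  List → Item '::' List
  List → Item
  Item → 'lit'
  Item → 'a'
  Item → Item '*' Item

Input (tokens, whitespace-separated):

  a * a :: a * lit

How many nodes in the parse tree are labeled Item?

6

[List [Item [Item a] * [Item a]] :: [List [Item [Item a] * [Item lit]]]]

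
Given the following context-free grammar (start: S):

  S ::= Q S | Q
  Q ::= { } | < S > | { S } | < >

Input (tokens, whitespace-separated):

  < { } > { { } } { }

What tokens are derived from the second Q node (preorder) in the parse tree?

[S [Q < [S [Q { }]] >] [S [Q { [S [Q { }]] }] [S [Q { }]]]]

{ }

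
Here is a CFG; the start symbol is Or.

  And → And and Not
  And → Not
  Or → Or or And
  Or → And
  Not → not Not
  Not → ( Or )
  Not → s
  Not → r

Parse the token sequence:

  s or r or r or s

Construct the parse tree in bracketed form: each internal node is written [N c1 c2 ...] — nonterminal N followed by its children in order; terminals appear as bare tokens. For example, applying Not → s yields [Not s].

[Or [Or [Or [Or [And [Not s]]] or [And [Not r]]] or [And [Not r]]] or [And [Not s]]]

Or
Or or And
Or or And or And
Or or And or And or And
And or And or And or And
Not or And or And or And
s or And or And or And
s or Not or And or And
s or r or And or And
s or r or Not or And
s or r or r or And
s or r or r or Not
s or r or r or s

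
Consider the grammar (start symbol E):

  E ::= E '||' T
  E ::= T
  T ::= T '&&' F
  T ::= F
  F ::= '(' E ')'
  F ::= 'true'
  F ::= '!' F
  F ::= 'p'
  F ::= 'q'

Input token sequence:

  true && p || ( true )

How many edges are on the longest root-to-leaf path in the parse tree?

[E [E [T [T [F true]] && [F p]]] || [T [F ( [E [T [F true]]] )]]]

6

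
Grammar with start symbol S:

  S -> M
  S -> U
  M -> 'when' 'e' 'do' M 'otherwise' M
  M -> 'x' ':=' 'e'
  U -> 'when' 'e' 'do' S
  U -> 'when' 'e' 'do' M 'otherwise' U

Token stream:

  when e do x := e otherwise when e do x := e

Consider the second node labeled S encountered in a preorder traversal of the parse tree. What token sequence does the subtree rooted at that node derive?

[S [U when e do [M x := e] otherwise [U when e do [S [M x := e]]]]]

x := e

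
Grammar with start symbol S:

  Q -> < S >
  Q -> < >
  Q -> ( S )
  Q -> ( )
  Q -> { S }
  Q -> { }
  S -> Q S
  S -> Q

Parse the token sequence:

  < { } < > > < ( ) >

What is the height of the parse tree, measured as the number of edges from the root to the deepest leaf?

[S [Q < [S [Q { }] [S [Q < >]]] >] [S [Q < [S [Q ( )]] >]]]

5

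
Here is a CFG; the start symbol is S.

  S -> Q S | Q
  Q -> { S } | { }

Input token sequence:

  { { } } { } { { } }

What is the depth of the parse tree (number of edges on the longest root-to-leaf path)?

6

[S [Q { [S [Q { }]] }] [S [Q { }] [S [Q { [S [Q { }]] }]]]]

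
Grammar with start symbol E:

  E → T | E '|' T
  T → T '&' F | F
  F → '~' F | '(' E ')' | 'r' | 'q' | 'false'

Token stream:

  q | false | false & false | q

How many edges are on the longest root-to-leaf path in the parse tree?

[E [E [E [E [T [F q]]] | [T [F false]]] | [T [T [F false]] & [F false]]] | [T [F q]]]

6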